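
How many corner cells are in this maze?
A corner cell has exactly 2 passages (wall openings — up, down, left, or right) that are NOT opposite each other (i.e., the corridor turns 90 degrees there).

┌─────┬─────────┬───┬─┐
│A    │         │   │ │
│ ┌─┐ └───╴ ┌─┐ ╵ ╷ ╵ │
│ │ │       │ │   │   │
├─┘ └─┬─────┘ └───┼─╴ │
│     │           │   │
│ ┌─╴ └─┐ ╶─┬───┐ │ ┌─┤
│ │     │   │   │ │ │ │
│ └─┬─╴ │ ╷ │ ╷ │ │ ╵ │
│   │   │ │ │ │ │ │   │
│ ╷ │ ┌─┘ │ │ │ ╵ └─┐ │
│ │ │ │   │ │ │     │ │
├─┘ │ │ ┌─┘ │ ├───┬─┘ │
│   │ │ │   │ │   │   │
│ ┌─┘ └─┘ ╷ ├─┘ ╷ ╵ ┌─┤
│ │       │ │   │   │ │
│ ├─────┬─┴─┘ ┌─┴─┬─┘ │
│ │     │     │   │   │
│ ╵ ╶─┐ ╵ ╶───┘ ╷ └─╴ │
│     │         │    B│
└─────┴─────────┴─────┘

Counting corner cells (2 non-opposite passages):
Total corners: 49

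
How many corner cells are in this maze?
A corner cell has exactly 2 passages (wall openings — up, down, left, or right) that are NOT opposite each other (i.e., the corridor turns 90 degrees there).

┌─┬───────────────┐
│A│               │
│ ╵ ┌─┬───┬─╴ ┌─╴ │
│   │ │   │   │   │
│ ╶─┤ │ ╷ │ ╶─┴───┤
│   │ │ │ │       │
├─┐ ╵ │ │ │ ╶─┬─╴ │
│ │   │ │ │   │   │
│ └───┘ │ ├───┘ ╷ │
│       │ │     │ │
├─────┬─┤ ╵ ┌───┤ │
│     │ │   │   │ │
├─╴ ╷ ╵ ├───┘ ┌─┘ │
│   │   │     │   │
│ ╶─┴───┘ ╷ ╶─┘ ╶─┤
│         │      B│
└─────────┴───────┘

Counting corner cells (2 non-opposite passages):
Total corners: 34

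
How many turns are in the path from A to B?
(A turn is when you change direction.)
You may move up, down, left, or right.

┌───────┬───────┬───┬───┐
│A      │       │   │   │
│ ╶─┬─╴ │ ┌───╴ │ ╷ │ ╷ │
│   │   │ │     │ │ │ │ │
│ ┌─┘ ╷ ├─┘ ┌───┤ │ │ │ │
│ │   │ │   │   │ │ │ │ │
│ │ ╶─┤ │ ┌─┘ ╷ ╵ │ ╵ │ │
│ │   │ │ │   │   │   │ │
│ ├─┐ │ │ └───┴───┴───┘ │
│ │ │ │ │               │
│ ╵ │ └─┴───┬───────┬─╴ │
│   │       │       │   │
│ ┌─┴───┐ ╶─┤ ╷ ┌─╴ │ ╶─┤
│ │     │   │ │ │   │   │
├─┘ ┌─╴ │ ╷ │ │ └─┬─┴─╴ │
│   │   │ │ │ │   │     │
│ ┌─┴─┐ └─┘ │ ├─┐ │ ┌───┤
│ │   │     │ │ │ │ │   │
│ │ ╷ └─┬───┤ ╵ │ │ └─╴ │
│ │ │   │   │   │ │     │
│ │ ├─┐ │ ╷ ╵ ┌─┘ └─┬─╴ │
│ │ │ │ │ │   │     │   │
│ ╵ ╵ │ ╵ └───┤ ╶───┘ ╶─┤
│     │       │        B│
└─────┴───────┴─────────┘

Directions: right, right, right, down, left, down, left, down, right, down, down, right, right, down, right, down, down, left, left, up, up, left, left, down, left, down, down, down, down, right, up, up, up, right, down, right, down, down, right, up, up, right, down, right, up, up, up, up, up, right, down, down, right, down, down, down, left, down, right, right, right, right
Number of turns: 36

Solution:

┌───────┬───────┬───┬───┐
│A → → ↓│       │   │   │
│ ╶─┬─╴ │ ┌───╴ │ ╷ │ ╷ │
│   │↓ ↲│ │     │ │ │ │ │
│ ┌─┘ ╷ ├─┘ ┌───┤ │ │ │ │
│ │↓ ↲│ │   │   │ │ │ │ │
│ │ ╶─┤ │ ┌─┘ ╷ ╵ │ ╵ │ │
│ │↳ ↓│ │ │   │   │   │ │
│ ├─┐ │ │ └───┴───┴───┘ │
│ │ │↓│ │               │
│ ╵ │ └─┴───┬───────┬─╴ │
│   │↳ → ↓  │↱ ↓    │   │
│ ┌─┴───┐ ╶─┤ ╷ ┌─╴ │ ╶─┤
│ │↓ ← ↰│↳ ↓│↑│↓│   │   │
├─┘ ┌─╴ │ ╷ │ │ └─┬─┴─╴ │
│↓ ↲│  ↑│ │↓│↑│↳ ↓│     │
│ ┌─┴─┐ └─┘ │ ├─┐ │ ┌───┤
│↓│↱ ↓│↑ ← ↲│↑│ │↓│ │   │
│ │ ╷ └─┬───┤ ╵ │ │ └─╴ │
│↓│↑│↳ ↓│↱ ↓│↑  │↓│     │
│ │ ├─┐ │ ╷ ╵ ┌─┘ └─┬─╴ │
│↓│↑│ │↓│↑│↳ ↑│↓ ↲  │   │
│ ╵ ╵ │ ╵ └───┤ ╶───┘ ╶─┤
│↳ ↑  │↳ ↑    │↳ → → → B│
└─────┴───────┴─────────┘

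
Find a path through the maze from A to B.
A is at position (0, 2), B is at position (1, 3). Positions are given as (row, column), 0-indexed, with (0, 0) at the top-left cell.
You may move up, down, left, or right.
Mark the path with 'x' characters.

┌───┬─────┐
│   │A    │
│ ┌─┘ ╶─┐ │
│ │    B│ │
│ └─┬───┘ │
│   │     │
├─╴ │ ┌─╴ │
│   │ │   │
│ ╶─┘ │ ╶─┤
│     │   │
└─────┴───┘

Finding the shortest path from (0, 2) to (1, 3):
Path length: 2 steps
Directions: down → right

Solution:

┌───┬─────┐
│   │A    │
│ ┌─┘ ╶─┐ │
│ │  x B│ │
│ └─┬───┘ │
│   │     │
├─╴ │ ┌─╴ │
│   │ │   │
│ ╶─┘ │ ╶─┤
│     │   │
└─────┴───┘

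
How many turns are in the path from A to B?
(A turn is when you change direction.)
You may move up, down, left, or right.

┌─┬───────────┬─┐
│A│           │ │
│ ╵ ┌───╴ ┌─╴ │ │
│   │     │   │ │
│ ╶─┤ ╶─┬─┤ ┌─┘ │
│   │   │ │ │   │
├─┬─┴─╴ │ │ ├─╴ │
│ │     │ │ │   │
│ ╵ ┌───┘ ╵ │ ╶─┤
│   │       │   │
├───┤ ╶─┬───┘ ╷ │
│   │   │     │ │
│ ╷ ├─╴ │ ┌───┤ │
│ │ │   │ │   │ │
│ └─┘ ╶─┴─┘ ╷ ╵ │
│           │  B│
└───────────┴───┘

Directions: down, right, up, right, right, right, right, right, down, left, down, down, down, left, left, left, down, right, down, left, down, right, right, right, up, right, down, right
Number of turns: 17

Solution:

┌─┬───────────┬─┐
│A│↱ → → → → ↓│ │
│ ╵ ┌───╴ ┌─╴ │ │
│↳ ↑│     │↓ ↲│ │
│ ╶─┤ ╶─┬─┤ ┌─┘ │
│   │   │ │↓│   │
├─┬─┴─╴ │ │ ├─╴ │
│ │     │ │↓│   │
│ ╵ ┌───┘ ╵ │ ╶─┤
│   │↓ ← ← ↲│   │
├───┤ ╶─┬───┘ ╷ │
│   │↳ ↓│     │ │
│ ╷ ├─╴ │ ┌───┤ │
│ │ │↓ ↲│ │↱ ↓│ │
│ └─┘ ╶─┴─┘ ╷ ╵ │
│    ↳ → → ↑│↳ B│
└───────────┴───┘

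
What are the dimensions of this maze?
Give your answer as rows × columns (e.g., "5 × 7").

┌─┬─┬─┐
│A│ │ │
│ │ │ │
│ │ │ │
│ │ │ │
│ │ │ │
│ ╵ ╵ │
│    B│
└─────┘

Counting the maze dimensions:
Rows (vertical): 4
Columns (horizontal): 3
Dimensions: 4 × 3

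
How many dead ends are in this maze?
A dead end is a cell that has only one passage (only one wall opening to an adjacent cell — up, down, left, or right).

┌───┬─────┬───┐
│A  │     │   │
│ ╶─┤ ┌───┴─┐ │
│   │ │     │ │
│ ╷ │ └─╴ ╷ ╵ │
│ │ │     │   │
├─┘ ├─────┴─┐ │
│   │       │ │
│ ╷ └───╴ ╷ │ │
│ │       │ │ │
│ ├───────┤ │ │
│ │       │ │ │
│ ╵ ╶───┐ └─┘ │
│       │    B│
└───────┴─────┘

Checking each cell for number of passages:

Dead ends found at positions:
  (0, 1)
  (0, 4)
  (0, 5)
  (1, 3)
  (2, 0)
  (3, 2)
  (5, 5)
  (6, 3)
Total dead ends: 8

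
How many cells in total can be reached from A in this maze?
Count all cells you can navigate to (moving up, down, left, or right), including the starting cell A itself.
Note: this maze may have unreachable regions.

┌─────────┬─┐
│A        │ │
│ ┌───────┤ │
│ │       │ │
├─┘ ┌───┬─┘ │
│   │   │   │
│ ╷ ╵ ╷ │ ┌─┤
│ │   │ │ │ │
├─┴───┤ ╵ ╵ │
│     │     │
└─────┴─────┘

Using BFS/flood-fill to find all reachable cells from A:
Maze size: 5 × 6 = 30 total cells
24 cell(s) are walled off and cannot be reached from A.
Reachable cells: 6

Reachable region (· marks reachable cells):

┌─────────┬─┐
│A · · · ·│ │
│ ┌───────┤ │
│·│       │ │
├─┘ ┌───┬─┘ │
│   │   │   │
│ ╷ ╵ ╷ │ ┌─┤
│ │   │ │ │ │
├─┴───┤ ╵ ╵ │
│     │     │
└─────┴─────┘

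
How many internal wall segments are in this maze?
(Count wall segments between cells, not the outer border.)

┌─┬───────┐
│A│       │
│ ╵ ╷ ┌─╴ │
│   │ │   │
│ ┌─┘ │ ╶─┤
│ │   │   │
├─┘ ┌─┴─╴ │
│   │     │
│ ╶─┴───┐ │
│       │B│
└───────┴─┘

Counting internal wall segments:
Total internal walls: 16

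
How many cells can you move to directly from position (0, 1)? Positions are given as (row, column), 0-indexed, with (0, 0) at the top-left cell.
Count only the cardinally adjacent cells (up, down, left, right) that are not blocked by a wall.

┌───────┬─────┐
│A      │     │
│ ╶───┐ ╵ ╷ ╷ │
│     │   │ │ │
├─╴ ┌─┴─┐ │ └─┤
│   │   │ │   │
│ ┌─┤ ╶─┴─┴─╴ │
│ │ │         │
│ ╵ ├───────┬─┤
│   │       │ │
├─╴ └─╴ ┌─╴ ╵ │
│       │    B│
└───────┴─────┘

Checking passable neighbors of (0, 1):
Neighbors: (0, 0), (0, 2)
Count: 2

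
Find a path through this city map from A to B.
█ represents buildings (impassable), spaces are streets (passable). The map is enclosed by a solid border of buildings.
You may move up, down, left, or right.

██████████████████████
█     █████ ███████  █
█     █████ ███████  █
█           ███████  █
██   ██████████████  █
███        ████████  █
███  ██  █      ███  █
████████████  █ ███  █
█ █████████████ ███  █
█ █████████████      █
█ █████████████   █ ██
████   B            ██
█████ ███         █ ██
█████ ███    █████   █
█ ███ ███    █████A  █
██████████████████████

Finding the shortest path from A to B:
Movement: cardinal only
Path length: 16 steps
Directions: up → right → up → up → left → left → left → left → left → left → left → left → left → left → left → left

Solution:

██████████████████████
█     █████ ███████  █
█     █████ ███████  █
█           ███████  █
██   ██████████████  █
███        ████████  █
███  ██  █      ███  █
████████████  █ ███  █
█ █████████████ ███  █
█ █████████████      █
█ █████████████   █ ██
████   B←←←←←←←←←←←↰██
█████ ███         █↑██
█████ ███    █████↱↑ █
█ ███ ███    █████A  █
██████████████████████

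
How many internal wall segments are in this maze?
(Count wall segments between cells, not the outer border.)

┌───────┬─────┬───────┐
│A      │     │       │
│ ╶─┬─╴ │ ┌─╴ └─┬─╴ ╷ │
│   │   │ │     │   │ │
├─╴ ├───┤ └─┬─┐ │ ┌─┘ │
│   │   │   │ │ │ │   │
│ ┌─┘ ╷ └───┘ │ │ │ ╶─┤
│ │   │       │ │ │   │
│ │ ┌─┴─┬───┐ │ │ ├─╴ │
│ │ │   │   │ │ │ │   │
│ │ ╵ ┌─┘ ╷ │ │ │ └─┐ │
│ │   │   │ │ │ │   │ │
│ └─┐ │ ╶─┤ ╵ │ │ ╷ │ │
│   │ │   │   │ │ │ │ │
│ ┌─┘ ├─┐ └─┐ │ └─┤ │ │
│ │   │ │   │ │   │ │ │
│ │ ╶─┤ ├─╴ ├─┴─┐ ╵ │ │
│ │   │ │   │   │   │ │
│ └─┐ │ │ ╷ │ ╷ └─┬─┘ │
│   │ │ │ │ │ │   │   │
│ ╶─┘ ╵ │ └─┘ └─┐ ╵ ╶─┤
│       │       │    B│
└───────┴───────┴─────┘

Counting internal wall segments:
Total internal walls: 100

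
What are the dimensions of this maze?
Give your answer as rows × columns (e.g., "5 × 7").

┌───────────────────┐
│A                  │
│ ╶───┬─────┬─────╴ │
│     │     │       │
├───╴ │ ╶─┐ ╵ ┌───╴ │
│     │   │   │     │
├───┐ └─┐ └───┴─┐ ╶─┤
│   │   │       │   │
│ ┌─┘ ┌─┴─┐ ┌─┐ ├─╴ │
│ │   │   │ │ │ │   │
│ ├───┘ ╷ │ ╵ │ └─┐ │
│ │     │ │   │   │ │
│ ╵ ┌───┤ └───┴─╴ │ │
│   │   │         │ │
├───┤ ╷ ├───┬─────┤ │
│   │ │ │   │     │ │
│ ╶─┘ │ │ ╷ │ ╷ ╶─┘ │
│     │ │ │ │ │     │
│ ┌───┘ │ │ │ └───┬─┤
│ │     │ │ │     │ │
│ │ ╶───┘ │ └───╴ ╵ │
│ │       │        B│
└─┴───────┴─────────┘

Counting the maze dimensions:
Rows (vertical): 11
Columns (horizontal): 10
Dimensions: 11 × 10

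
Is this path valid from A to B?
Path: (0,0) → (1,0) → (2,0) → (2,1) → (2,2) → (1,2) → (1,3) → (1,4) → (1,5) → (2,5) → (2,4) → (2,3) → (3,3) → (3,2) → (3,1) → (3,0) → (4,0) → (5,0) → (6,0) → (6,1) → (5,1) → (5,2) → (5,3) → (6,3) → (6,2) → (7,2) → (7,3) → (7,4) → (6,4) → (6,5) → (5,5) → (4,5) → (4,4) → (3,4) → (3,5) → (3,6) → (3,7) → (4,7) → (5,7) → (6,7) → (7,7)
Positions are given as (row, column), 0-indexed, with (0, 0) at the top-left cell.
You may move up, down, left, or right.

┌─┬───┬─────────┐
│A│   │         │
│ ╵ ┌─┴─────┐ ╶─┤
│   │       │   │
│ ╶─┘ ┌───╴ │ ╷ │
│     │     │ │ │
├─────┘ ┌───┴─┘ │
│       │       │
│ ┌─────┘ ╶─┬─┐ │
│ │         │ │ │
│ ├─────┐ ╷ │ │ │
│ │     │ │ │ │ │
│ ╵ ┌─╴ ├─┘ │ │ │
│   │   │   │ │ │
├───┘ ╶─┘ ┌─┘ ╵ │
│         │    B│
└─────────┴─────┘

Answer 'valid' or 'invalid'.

Checking path validity:
Result: All consecutive moves are passable.

valid

Correct solution:

┌─┬───┬─────────┐
│A│   │         │
│ ╵ ┌─┴─────┐ ╶─┤
│↓  │↱ → → ↓│   │
│ ╶─┘ ┌───╴ │ ╷ │
│↳ → ↑│↓ ← ↲│ │ │
├─────┘ ┌───┴─┘ │
│↓ ← ← ↲│↱ → → ↓│
│ ┌─────┘ ╶─┬─┐ │
│↓│      ↑ ↰│ │↓│
│ ├─────┐ ╷ │ │ │
│↓│↱ → ↓│ │↑│ │↓│
│ ╵ ┌─╴ ├─┘ │ │ │
│↳ ↑│↓ ↲│↱ ↑│ │↓│
├───┘ ╶─┘ ┌─┘ ╵ │
│    ↳ → ↑│    B│
└─────────┴─────┘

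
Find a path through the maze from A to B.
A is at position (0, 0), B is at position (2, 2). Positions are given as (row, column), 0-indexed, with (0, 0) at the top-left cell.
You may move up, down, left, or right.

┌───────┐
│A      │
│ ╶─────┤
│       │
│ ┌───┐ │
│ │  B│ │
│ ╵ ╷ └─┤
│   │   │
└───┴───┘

Finding the shortest path from (0, 0) to (2, 2):
Path length: 6 steps
Directions: down → down → down → right → up → right

Solution:

┌───────┐
│A      │
│ ╶─────┤
│↓      │
│ ┌───┐ │
│↓│↱ B│ │
│ ╵ ╷ └─┤
│↳ ↑│   │
└───┴───┘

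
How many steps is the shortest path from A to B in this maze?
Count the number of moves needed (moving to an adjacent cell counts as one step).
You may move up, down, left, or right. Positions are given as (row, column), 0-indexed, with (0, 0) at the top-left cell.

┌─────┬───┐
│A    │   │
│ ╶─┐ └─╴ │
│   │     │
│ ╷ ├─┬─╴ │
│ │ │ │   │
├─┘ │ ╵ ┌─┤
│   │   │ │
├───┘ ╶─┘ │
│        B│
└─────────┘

Using BFS to find shortest path:
Start: (0, 0), End: (4, 4)
Path found:
(0,0) → (0,1) → (0,2) → (1,2) → (1,3) → (1,4) → (2,4) → (2,3) → (3,3) → (3,2) → (4,2) → (4,3) → (4,4)
Number of steps: 12

Solution:

┌─────┬───┐
│A → ↓│   │
│ ╶─┐ └─╴ │
│   │↳ → ↓│
│ ╷ ├─┬─╴ │
│ │ │ │↓ ↲│
├─┘ │ ╵ ┌─┤
│   │↓ ↲│ │
├───┘ ╶─┘ │
│    ↳ → B│
└─────────┘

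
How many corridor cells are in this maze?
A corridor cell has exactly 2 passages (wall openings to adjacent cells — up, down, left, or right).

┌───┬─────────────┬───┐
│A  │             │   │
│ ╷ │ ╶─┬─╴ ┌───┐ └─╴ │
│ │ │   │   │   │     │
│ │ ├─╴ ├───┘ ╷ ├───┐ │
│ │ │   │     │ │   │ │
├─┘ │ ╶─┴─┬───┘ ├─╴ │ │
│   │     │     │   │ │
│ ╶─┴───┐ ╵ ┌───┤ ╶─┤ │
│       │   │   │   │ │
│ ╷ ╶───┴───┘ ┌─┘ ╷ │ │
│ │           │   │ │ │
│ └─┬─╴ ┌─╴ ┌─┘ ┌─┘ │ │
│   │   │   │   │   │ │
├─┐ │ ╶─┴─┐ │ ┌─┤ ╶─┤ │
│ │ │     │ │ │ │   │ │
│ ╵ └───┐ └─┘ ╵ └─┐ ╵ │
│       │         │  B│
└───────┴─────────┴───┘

Counting cells with exactly 2 passages:
Total corridor cells: 75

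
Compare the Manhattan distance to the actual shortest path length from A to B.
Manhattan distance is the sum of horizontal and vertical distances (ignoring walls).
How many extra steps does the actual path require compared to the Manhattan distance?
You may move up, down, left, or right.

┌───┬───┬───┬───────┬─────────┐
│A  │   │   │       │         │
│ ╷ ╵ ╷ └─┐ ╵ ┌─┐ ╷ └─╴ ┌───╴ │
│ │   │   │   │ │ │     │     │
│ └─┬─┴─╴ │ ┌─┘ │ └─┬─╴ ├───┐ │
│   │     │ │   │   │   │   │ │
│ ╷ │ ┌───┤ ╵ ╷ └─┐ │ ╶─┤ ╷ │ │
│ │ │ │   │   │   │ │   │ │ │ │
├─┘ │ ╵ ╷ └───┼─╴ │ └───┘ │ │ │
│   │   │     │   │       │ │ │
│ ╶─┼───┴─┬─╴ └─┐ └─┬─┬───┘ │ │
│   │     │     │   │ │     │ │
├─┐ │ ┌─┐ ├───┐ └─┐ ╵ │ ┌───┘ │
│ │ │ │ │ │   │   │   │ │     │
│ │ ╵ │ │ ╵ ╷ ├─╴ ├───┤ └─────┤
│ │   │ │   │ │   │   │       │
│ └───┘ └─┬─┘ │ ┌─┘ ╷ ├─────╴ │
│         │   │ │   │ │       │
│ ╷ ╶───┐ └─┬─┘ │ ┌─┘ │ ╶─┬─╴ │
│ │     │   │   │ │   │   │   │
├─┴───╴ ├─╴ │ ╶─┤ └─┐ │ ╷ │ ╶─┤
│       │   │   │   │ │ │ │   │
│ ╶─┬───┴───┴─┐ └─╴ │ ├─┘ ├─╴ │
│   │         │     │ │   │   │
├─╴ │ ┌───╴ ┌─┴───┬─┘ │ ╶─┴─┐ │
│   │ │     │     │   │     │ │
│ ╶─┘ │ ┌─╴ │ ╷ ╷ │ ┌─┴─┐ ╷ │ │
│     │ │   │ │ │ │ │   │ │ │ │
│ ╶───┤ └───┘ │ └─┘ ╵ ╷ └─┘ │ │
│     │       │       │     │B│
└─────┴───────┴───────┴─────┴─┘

Manhattan distance: |14 - 0| + |14 - 0| = 28
Actual path length: 74
Extra steps: 74 - 28 = 46

Solution:

┌───┬───┬───┬───────┬─────────┐
│A ↓│↱ ↓│   │       │         │
│ ╷ ╵ ╷ └─┐ ╵ ┌─┐ ╷ └─╴ ┌───╴ │
│ │↳ ↑│↳ ↓│   │ │ │     │     │
│ └─┬─┴─╴ │ ┌─┘ │ └─┬─╴ ├───┐ │
│   │↓ ← ↲│ │   │   │   │   │ │
│ ╷ │ ┌───┤ ╵ ╷ └─┐ │ ╶─┤ ╷ │ │
│ │ │↓│↱ ↓│   │   │ │   │ │ │ │
├─┘ │ ╵ ╷ └───┼─╴ │ └───┘ │ │ │
│   │↳ ↑│↳ → ↓│   │       │ │ │
│ ╶─┼───┴─┬─╴ └─┐ └─┬─┬───┘ │ │
│   │     │  ↳ ↓│   │ │     │ │
├─┐ │ ┌─┐ ├───┐ └─┐ ╵ │ ┌───┘ │
│ │ │ │ │ │   │↳ ↓│   │ │     │
│ │ ╵ │ │ ╵ ╷ ├─╴ ├───┤ └─────┤
│ │   │ │   │ │↓ ↲│↱ ↓│       │
│ └───┘ └─┬─┘ │ ┌─┘ ╷ ├─────╴ │
│         │   │↓│↱ ↑│↓│↱ → → ↓│
│ ╷ ╶───┐ └─┬─┘ │ ┌─┘ │ ╶─┬─╴ │
│ │     │   │↓ ↲│↑│  ↓│↑ ↰│↓ ↲│
├─┴───╴ ├─╴ │ ╶─┤ └─┐ │ ╷ │ ╶─┤
│       │   │↳ ↓│↑ ↰│↓│ │↑│↳ ↓│
│ ╶─┬───┴───┴─┐ └─╴ │ ├─┘ ├─╴ │
│   │         │↳ → ↑│↓│↱ ↑│  ↓│
├─╴ │ ┌───╴ ┌─┴───┬─┘ │ ╶─┴─┐ │
│   │ │     │     │↓ ↲│↑ ← ↰│↓│
│ ╶─┘ │ ┌─╴ │ ╷ ╷ │ ┌─┴─┐ ╷ │ │
│     │ │   │ │ │ │↓│↱ ↓│ │↑│↓│
│ ╶───┤ └───┘ │ └─┘ ╵ ╷ └─┘ │ │
│     │       │    ↳ ↑│↳ → ↑│B│
└─────┴───────┴───────┴─────┴─┘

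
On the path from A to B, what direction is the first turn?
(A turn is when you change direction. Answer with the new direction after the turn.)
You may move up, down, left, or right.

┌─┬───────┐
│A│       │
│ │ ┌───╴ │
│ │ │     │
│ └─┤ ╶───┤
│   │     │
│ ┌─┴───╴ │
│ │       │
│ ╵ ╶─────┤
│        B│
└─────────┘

Directions: down, down, down, down, right, right, right, right
First turn direction: right

Solution:

┌─┬───────┐
│A│       │
│ │ ┌───╴ │
│↓│ │     │
│ └─┤ ╶───┤
│↓  │     │
│ ┌─┴───╴ │
│↓│       │
│ ╵ ╶─────┤
│↳ → → → B│
└─────────┘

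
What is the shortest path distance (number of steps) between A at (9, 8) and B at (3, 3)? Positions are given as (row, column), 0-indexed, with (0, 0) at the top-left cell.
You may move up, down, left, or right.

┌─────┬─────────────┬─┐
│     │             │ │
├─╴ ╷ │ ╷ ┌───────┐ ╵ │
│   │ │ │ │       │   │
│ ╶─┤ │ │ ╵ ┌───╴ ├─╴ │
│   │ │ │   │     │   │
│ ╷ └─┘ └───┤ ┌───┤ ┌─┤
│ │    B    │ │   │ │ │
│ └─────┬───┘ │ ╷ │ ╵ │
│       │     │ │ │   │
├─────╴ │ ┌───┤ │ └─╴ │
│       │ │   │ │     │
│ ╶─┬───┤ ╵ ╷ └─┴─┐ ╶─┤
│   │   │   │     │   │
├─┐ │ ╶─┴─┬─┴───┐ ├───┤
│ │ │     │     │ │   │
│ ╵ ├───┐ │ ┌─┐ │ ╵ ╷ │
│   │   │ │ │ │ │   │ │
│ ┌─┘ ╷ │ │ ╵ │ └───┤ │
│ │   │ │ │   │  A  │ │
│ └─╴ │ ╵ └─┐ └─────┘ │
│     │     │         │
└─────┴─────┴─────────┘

Finding path from (9, 8) to (3, 3):
Path: (9,8) → (9,7) → (8,7) → (7,7) → (7,6) → (7,5) → (8,5) → (9,5) → (9,6) → (10,6) → (10,7) → (10,8) → (10,9) → (10,10) → (9,10) → (8,10) → (7,10) → (7,9) → (8,9) → (8,8) → (7,8) → (6,8) → (6,7) → (6,6) → (5,6) → (5,5) → (6,5) → (6,4) → (5,4) → (4,4) → (4,5) → (4,6) → (3,6) → (2,6) → (2,7) → (2,8) → (1,8) → (1,7) → (1,6) → (1,5) → (2,5) → (2,4) → (1,4) → (0,4) → (0,3) → (1,3) → (2,3) → (3,3)
Distance: 47 steps

Solution:

┌─────┬─────────────┬─┐
│     │↓ ↰          │ │
├─╴ ╷ │ ╷ ┌───────┐ ╵ │
│   │ │↓│↑│↓ ← ← ↰│   │
│ ╶─┤ │ │ ╵ ┌───╴ ├─╴ │
│   │ │↓│↑ ↲│↱ → ↑│   │
│ ╷ └─┘ └───┤ ┌───┤ ┌─┤
│ │    B    │↑│   │ │ │
│ └─────┬───┘ │ ╷ │ ╵ │
│       │↱ → ↑│ │ │   │
├─────╴ │ ┌───┤ │ └─╴ │
│       │↑│↓ ↰│ │     │
│ ╶─┬───┤ ╵ ╷ └─┴─┐ ╶─┤
│   │   │↑ ↲│↑ ← ↰│   │
├─┐ │ ╶─┴─┬─┴───┐ ├───┤
│ │ │     │↓ ← ↰│↑│↓ ↰│
│ ╵ ├───┐ │ ┌─┐ │ ╵ ╷ │
│   │   │ │↓│ │↑│↑ ↲│↑│
│ ┌─┘ ╷ │ │ ╵ │ └───┤ │
│ │   │ │ │↳ ↓│↑ A  │↑│
│ └─╴ │ ╵ └─┐ └─────┘ │
│     │     │↳ → → → ↑│
└─────┴─────┴─────────┘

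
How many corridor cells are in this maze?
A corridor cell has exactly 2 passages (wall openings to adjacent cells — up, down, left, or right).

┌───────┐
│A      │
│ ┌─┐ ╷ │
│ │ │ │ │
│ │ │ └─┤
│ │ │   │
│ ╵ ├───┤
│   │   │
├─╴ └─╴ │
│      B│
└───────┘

Counting cells with exactly 2 passages:
Total corridor cells: 12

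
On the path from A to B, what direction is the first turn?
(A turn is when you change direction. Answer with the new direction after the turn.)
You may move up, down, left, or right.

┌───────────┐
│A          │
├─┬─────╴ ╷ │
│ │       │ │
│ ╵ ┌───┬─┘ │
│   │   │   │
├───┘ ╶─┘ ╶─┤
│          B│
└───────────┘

Directions: right, right, right, right, right, down, down, left, down, right
First turn direction: down

Solution:

┌───────────┐
│A → → → → ↓│
├─┬─────╴ ╷ │
│ │       │↓│
│ ╵ ┌───┬─┘ │
│   │   │↓ ↲│
├───┘ ╶─┘ ╶─┤
│        ↳ B│
└───────────┘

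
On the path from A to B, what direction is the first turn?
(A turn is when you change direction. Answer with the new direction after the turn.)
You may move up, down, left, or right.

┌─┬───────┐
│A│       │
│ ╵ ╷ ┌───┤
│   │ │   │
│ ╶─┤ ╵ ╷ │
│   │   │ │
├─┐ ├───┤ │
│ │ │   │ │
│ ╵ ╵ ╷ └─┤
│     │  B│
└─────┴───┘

Directions: down, down, right, down, down, right, up, right, down, right
First turn direction: right

Solution:

┌─┬───────┐
│A│       │
│ ╵ ╷ ┌───┤
│↓  │ │   │
│ ╶─┤ ╵ ╷ │
│↳ ↓│   │ │
├─┐ ├───┤ │
│ │↓│↱ ↓│ │
│ ╵ ╵ ╷ └─┤
│  ↳ ↑│↳ B│
└─────┴───┘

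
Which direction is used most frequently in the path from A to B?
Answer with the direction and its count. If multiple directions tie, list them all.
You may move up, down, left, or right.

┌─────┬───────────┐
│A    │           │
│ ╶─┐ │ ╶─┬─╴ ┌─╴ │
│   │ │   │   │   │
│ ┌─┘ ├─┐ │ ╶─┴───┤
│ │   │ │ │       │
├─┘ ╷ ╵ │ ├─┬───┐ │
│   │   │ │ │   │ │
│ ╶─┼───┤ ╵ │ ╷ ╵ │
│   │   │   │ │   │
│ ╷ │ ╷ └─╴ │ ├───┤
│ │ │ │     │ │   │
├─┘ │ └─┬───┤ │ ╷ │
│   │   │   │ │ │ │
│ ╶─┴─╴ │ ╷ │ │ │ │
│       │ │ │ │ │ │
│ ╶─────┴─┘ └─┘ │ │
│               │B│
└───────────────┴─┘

Directions: right, right, down, down, left, down, left, down, right, down, down, left, down, down, right, right, right, right, right, right, right, up, up, up, right, down, down, down
Counts: {'right': 11, 'down': 11, 'left': 3, 'up': 3}
Most common: down and right (tied at 11 times each)

Solution:

┌─────┬───────────┐
│A → ↓│           │
│ ╶─┐ │ ╶─┬─╴ ┌─╴ │
│   │↓│   │   │   │
│ ┌─┘ ├─┐ │ ╶─┴───┤
│ │↓ ↲│ │ │       │
├─┘ ╷ ╵ │ ├─┬───┐ │
│↓ ↲│   │ │ │   │ │
│ ╶─┼───┤ ╵ │ ╷ ╵ │
│↳ ↓│   │   │ │   │
│ ╷ │ ╷ └─╴ │ ├───┤
│ │↓│ │     │ │↱ ↓│
├─┘ │ └─┬───┤ │ ╷ │
│↓ ↲│   │   │ │↑│↓│
│ ╶─┴─╴ │ ╷ │ │ │ │
│↓      │ │ │ │↑│↓│
│ ╶─────┴─┘ └─┘ │ │
│↳ → → → → → → ↑│B│
└───────────────┴─┘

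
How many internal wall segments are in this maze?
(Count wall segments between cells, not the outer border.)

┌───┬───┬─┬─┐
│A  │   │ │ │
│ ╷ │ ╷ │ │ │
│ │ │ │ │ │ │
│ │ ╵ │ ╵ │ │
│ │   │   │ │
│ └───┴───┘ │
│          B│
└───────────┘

Counting internal wall segments:
Total internal walls: 15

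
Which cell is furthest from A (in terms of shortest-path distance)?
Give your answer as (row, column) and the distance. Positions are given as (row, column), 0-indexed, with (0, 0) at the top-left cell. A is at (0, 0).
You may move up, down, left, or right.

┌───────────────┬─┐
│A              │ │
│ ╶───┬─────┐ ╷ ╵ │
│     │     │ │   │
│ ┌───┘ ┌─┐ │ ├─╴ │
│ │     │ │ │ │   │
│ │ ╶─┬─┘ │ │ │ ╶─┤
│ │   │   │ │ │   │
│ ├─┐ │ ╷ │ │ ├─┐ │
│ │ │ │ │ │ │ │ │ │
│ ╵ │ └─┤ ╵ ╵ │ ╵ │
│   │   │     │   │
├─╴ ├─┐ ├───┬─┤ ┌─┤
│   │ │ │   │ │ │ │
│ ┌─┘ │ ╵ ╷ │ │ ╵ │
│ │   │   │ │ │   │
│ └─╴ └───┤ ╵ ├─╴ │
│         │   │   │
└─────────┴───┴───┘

Computing BFS distances from A to all cells:
Furthest cell: (6, 6)
Distance: 36 steps

Path from A to the furthest cell:

┌───────────────┬─┐
│A → → → → → ↓  │ │
│ ╶───┬─────┐ ╷ ╵ │
│     │↓ ← ↰│↓│   │
│ ┌───┘ ┌─┐ │ ├─╴ │
│ │↓ ← ↲│ │↑│↓│   │
│ │ ╶─┬─┘ │ │ │ ╶─┤
│ │↳ ↓│   │↑│↓│   │
│ ├─┐ │ ╷ │ │ ├─┐ │
│ │ │↓│ │ │↑│↓│ │ │
│ ╵ │ └─┤ ╵ ╵ │ ╵ │
│   │↳ ↓│  ↑ ↲│   │
├─╴ ├─┐ ├───┬─┤ ┌─┤
│   │ │↓│↱ ↓│B│ │ │
│ ┌─┘ │ ╵ ╷ │ │ ╵ │
│ │   │↳ ↑│↓│↑│   │
│ └─╴ └───┤ ╵ ├─╴ │
│         │↳ ↑│   │
└─────────┴───┴───┘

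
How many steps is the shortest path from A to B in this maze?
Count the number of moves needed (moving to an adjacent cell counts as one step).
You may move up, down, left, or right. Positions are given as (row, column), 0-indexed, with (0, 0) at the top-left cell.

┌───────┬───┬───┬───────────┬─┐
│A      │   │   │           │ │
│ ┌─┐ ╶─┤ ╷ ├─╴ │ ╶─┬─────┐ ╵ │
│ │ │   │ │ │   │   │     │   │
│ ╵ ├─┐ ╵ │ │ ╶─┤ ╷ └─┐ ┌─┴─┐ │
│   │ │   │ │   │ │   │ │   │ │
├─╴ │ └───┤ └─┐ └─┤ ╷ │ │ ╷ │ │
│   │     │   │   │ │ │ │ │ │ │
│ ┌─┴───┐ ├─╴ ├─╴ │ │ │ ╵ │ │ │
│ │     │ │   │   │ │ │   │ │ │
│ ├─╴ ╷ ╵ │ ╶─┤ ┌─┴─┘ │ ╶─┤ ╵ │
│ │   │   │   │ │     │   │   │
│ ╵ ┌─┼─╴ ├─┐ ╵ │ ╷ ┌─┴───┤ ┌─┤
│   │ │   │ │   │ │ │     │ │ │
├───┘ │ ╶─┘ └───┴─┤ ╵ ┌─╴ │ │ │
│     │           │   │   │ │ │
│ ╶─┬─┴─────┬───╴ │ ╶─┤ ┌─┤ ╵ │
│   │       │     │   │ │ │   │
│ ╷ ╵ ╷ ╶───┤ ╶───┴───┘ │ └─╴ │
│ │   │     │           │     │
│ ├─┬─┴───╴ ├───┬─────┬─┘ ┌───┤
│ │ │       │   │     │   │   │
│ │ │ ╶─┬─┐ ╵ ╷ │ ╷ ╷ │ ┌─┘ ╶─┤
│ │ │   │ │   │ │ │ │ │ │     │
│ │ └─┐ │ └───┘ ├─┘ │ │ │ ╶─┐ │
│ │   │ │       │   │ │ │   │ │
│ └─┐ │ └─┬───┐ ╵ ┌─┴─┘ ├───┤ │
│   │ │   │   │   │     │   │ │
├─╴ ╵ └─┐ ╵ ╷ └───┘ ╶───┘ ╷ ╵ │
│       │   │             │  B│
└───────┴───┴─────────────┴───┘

Using BFS to find shortest path:
Start: (0, 0), End: (14, 14)
Path found:
(0,0) → (1,0) → (2,0) → (2,1) → (3,1) → (3,0) → (4,0) → (5,0) → (6,0) → (6,1) → (5,1) → (5,2) → (4,2) → (4,3) → (5,3) → (5,4) → (6,4) → (6,3) → (7,3) → (7,4) → (7,5) → (7,6) → (7,7) → (7,8) → (8,8) → (8,7) → (8,6) → (9,6) → (9,7) → (9,8) → (9,9) → (9,10) → (9,11) → (8,11) → (7,11) → (7,12) → (6,12) → (6,11) → (6,10) → (7,10) → (7,9) → (6,9) → (5,9) → (5,10) → (4,10) → (3,10) → (2,10) → (2,9) → (1,9) → (1,8) → (0,8) → (0,9) → (0,10) → (0,11) → (0,12) → (0,13) → (1,13) → (1,14) → (2,14) → (3,14) → (4,14) → (5,14) → (5,13) → (6,13) → (7,13) → (8,13) → (8,14) → (9,14) → (9,13) → (9,12) → (10,12) → (10,11) → (11,11) → (12,11) → (13,11) → (13,10) → (13,9) → (14,9) → (14,10) → (14,11) → (14,12) → (13,12) → (13,13) → (14,13) → (14,14)
Number of steps: 84

Solution:

┌───────┬───┬───┬───────────┬─┐
│A      │   │   │↱ → → → → ↓│ │
│ ┌─┐ ╶─┤ ╷ ├─╴ │ ╶─┬─────┐ ╵ │
│↓│ │   │ │ │   │↑ ↰│     │↳ ↓│
│ ╵ ├─┐ ╵ │ │ ╶─┤ ╷ └─┐ ┌─┴─┐ │
│↳ ↓│ │   │ │   │ │↑ ↰│ │   │↓│
├─╴ │ └───┤ └─┐ └─┤ ╷ │ │ ╷ │ │
│↓ ↲│     │   │   │ │↑│ │ │ │↓│
│ ┌─┴───┐ ├─╴ ├─╴ │ │ │ ╵ │ │ │
│↓│  ↱ ↓│ │   │   │ │↑│   │ │↓│
│ ├─╴ ╷ ╵ │ ╶─┤ ┌─┴─┘ │ ╶─┤ ╵ │
│↓│↱ ↑│↳ ↓│   │ │  ↱ ↑│   │↓ ↲│
│ ╵ ┌─┼─╴ ├─┐ ╵ │ ╷ ┌─┴───┤ ┌─┤
│↳ ↑│ │↓ ↲│ │   │ │↑│↓ ← ↰│↓│ │
├───┘ │ ╶─┘ └───┴─┤ ╵ ┌─╴ │ │ │
│     │↳ → → → → ↓│↑ ↲│↱ ↑│↓│ │
│ ╶─┬─┴─────┬───╴ │ ╶─┤ ┌─┤ ╵ │
│   │       │↓ ← ↲│   │↑│ │↳ ↓│
│ ╷ ╵ ╷ ╶───┤ ╶───┴───┘ │ └─╴ │
│ │   │     │↳ → → → → ↑│↓ ← ↲│
│ ├─┬─┴───╴ ├───┬─────┬─┘ ┌───┤
│ │ │       │   │     │↓ ↲│   │
│ │ │ ╶─┬─┐ ╵ ╷ │ ╷ ╷ │ ┌─┘ ╶─┤
│ │ │   │ │   │ │ │ │ │↓│     │
│ │ └─┐ │ └───┘ ├─┘ │ │ │ ╶─┐ │
│ │   │ │       │   │ │↓│   │ │
│ └─┐ │ └─┬───┐ ╵ ┌─┴─┘ ├───┤ │
│   │ │   │   │   │↓ ← ↲│↱ ↓│ │
├─╴ ╵ └─┐ ╵ ╷ └───┘ ╶───┘ ╷ ╵ │
│       │   │      ↳ → → ↑│↳ B│
└───────┴───┴─────────────┴───┘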